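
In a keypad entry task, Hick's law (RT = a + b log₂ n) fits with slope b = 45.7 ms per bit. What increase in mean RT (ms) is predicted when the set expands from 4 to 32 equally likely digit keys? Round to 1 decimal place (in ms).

The intercept a cancels: ΔRT = b·(log₂ n₂ − log₂ n₁) = b·log₂(n₂/n₁).
log₂(32) − log₂(4) = log₂(32/4) = log₂(8) = 3.
ΔRT = 45.7 × 3.0000 = 137.100 ms.

137.1 ms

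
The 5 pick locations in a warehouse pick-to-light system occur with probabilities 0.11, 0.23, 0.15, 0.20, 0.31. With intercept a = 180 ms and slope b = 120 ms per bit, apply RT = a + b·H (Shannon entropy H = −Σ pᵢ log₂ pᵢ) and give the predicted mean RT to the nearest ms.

448 ms

Entropy contributions −pᵢ log₂ pᵢ: 0.3503, 0.4877, 0.4105, 0.4644, 0.5238; sum H = 2.2367 bits.
RT = a + bH = 180 + 120·2.2367 = 448.40 ms.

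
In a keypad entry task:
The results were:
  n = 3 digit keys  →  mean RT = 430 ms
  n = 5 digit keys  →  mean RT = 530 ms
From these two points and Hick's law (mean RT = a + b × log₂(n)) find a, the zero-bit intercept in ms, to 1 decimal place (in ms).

214.9 ms

The slope on a log₂ axis is (530 − 430) / (2.3219 − 1.5850) = 135.692 ms/bit.
Intercept: a = 430 − 135.692·log₂(3) = 214.934 ms.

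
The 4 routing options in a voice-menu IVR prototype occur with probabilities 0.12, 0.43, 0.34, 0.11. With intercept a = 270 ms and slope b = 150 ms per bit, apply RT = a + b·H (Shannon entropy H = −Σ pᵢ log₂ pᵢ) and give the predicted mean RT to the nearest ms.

536 ms

Entropy contributions −pᵢ log₂ pᵢ: 0.3671, 0.5236, 0.5292, 0.3503; sum H = 1.7701 bits.
RT = a + bH = 270 + 150·1.7701 = 535.51 ms.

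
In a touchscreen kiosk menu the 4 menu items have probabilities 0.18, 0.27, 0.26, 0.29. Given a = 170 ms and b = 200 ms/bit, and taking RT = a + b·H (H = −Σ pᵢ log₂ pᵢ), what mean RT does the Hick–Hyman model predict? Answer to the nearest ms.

566 ms

H = 0.18·log₂(1/0.18) + 0.27·log₂(1/0.27) + 0.26·log₂(1/0.26) + 0.29·log₂(1/0.29) = 1.9785 bits.
RT = 170 + 200 × 1.9785 = 565.70 ms.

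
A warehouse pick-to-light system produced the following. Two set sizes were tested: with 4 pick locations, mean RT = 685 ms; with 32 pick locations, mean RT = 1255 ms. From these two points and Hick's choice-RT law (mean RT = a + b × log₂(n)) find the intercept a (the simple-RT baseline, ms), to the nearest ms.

The slope on a log₂ axis is (1255 − 685) / (5 − 2) = 190 ms/bit.
a = RT₁ − b·log₂ n₁ = 685 − 190 × 2 = 305.000 ms.

305 ms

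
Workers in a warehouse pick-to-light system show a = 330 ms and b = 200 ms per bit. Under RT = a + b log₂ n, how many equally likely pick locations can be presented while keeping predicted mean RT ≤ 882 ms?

6

Set 330 + 200·log₂ n ≤ 882 → log₂ n ≤ (882 − 330)/200 = 2.7600.
So n ≤ 2^2.7600 = 6.774; the largest integer n is 6.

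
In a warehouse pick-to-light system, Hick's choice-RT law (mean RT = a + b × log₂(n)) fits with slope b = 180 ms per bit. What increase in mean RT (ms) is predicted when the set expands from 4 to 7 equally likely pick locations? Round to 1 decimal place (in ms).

Only the slope matters, since a is common to both: ΔRT = b·log₂(n₂/n₁).
log₂(7) − log₂(4) = 2.8074 − 2 = 0.8074.
ΔRT = 180 × 0.8074 = 145.324 ms.

145.3 ms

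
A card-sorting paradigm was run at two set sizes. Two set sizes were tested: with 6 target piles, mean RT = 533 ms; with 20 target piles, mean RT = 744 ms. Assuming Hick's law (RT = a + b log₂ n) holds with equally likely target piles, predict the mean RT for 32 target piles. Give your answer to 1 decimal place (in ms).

826.4 ms

Fit slope and intercept:
  b = (744 − 533) / (log₂ 20 − log₂ 6) = 211 / (4.3219 − 2.5850) = 121.476 ms/bit
  a = 533 − 121.476 × 2.5850 = 218.989 ms
Then RT(32) = 218.989 + 121.476 × log₂ 32 = 218.989 + 121.476 × 5 ≈ 826.370 ms.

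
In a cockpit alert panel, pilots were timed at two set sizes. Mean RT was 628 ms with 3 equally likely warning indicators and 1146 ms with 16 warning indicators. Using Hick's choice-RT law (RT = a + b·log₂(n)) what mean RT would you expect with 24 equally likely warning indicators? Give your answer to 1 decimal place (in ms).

1271.5 ms

RT is linear in log₂ n, so two points fix the line:
  b = (1146 − 628) / (log₂ 16 − log₂ 3) = 518 / (4 − 1.5850) = 214.489 ms/bit
  a = 628 − 214.489 × 1.5850 = 288.042 ms
Then RT(24) = 288.042 + 214.489 × log₂ 24 = 288.042 + 214.489 × 4.5850 ≈ 1271.468 ms.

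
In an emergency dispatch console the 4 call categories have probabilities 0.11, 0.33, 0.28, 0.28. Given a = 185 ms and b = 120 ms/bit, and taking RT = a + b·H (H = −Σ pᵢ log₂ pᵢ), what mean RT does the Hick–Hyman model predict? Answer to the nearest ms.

H = 0.11·log₂(1/0.11) + 0.33·log₂(1/0.33) + 0.28·log₂(1/0.28) + 0.28·log₂(1/0.28) = 1.9065 bits.
RT = 185 + 120 × 1.9065 = 413.79 ms.

414 ms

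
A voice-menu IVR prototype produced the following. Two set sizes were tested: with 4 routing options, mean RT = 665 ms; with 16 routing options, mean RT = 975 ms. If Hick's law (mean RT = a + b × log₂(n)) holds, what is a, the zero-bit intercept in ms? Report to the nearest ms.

355 ms

b = (RT₂ − RT₁)/(log₂ n₂ − log₂ n₁) = (975 − 665)/(4 − 2) = 155 ms/bit.
Intercept: a = 665 − 155·log₂(4) = 355.000 ms.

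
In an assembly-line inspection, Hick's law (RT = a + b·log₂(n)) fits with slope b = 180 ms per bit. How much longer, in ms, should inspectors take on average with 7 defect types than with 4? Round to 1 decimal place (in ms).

Only the slope matters, since a is common to both: ΔRT = b·log₂(n₂/n₁).
log₂(7) − log₂(4) = 2.8074 − 2 = 0.8074.
ΔRT = 180 × 0.8074 = 145.324 ms.

145.3 ms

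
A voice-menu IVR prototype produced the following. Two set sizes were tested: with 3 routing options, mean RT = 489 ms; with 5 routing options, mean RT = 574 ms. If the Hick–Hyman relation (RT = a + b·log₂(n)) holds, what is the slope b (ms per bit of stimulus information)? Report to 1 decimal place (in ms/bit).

115.3 ms/bit

b = (RT₂ − RT₁)/(log₂ n₂ − log₂ n₁) = (574 − 489)/(2.3219 − 1.5850) = 115.338 ms/bit.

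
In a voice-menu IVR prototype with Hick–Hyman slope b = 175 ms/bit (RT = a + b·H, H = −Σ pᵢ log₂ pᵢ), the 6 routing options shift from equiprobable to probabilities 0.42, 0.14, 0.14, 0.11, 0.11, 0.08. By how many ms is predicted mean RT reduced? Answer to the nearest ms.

48 ms

The RT saving is b·ΔH. Equiprobable H₀ = log₂(6) = 2.5850 bits; with the given probabilities H = 2.3119 bits.
b·(H₀ − H) = 175 × (2.5850 − 2.3119) = 47.78 ms.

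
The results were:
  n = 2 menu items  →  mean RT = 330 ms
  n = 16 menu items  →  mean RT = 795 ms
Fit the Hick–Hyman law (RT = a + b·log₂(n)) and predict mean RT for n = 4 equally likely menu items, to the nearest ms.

485 ms

Fit slope and intercept:
  b = (795 − 330) / (log₂ 16 − log₂ 2) = 465 / (4 − 1) = 155 ms/bit
  a = 330 − 155 × 1 = 175 ms
Then RT(4) = 175 + 155 × log₂ 4 = 175 + 155 × 2 ≈ 485.000 ms.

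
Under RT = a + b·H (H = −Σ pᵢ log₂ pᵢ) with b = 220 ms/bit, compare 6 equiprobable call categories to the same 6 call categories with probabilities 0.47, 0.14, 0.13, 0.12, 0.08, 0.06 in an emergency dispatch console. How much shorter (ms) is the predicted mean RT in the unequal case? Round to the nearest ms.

86 ms

The RT saving is b·ΔH. Equiprobable H₀ = log₂(6) = 2.5850 bits; with the given probabilities H = 2.1938 bits.
b·(H₀ − H) = 220 × (2.5850 − 2.1938) = 86.05 ms.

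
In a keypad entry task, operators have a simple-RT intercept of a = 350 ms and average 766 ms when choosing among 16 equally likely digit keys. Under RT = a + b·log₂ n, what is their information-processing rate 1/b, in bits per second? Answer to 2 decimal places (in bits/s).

Choice component = 766 − 350 = 416 ms over log₂(16) = 4 bits.
b = 416 / 4 = 104.000 ms/bit, so 1/b = 9.615 bits/s.

9.62 bits/s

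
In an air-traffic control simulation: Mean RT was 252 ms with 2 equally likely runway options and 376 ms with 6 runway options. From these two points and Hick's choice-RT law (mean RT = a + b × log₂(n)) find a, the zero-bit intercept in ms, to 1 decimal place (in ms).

173.8 ms

The slope on a log₂ axis is (376 − 252) / (2.5850 − 1) = 78.235 ms/bit.
a = RT₁ − b·log₂ n₁ = 252 − 78.235 × 1 = 173.765 ms.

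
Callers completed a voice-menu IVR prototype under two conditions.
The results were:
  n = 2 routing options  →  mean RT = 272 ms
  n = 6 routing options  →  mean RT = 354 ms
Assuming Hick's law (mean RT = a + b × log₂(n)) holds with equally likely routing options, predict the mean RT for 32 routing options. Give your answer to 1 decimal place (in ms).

478.9 ms

RT is linear in log₂ n, so two points fix the line:
  b = (354 − 272) / (log₂ 6 − log₂ 2) = 82 / (2.5850 − 1) = 51.736 ms/bit
  a = 272 − 51.736 × 1 = 220.264 ms
Then RT(32) = 220.264 + 51.736 × log₂ 32 = 220.264 + 51.736 × 5 ≈ 478.945 ms.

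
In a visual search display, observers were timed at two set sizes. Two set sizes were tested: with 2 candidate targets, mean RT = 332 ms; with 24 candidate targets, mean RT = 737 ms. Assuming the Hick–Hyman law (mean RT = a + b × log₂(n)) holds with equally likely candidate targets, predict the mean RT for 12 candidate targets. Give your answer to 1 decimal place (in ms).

624.0 ms

With log₂ n on the abscissa the relation is linear; from the two conditions:
  b = (737 − 332) / (log₂ 24 − log₂ 2) = 405 / (4.5850 − 1) = 112.972 ms/bit
  a = 332 − 112.972 × 1 = 219.028 ms
Then RT(12) = 219.028 + 112.972 × log₂ 12 = 219.028 + 112.972 × 3.5850 ≈ 624.028 ms.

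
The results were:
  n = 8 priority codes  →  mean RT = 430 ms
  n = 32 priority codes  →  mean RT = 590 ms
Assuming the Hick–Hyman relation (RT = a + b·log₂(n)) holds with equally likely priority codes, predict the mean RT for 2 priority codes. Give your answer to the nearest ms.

Fit slope and intercept:
  b = (590 − 430) / (log₂ 32 − log₂ 8) = 160 / (5 − 3) = 80 ms/bit
  a = 430 − 80 × 3 = 190 ms
Then RT(2) = 190 + 80 × log₂ 2 = 190 + 80 × 1 ≈ 270.000 ms.

270 ms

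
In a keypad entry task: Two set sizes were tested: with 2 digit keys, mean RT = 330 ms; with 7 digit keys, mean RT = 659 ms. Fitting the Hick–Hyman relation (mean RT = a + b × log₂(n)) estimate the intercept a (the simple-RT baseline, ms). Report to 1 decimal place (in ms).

148.0 ms

b = (RT₂ − RT₁)/(log₂ n₂ − log₂ n₁) = (659 − 330)/(2.8074 − 1) = 182.034 ms/bit.
a = RT₁ − b·log₂ n₁ = 330 − 182.034 × 1 = 147.966 ms.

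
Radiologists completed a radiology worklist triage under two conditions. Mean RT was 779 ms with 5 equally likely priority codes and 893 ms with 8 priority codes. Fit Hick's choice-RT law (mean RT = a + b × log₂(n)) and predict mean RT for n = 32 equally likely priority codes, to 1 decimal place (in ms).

1229.2 ms

With log₂ n on the abscissa the relation is linear; from the two conditions:
  b = (893 − 779) / (log₂ 8 − log₂ 5) = 114 / (3 − 2.3219) = 168.124 ms/bit
  a = 779 − 168.124 × 2.3219 = 388.629 ms
Then RT(32) = 388.629 + 168.124 × log₂ 32 = 388.629 + 168.124 × 5 ≈ 1229.248 ms.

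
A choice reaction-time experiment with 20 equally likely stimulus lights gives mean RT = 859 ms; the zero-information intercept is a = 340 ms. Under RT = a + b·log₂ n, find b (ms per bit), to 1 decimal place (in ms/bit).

120.1 ms/bit

b = (859 − 340) / log₂(20) = 519 / 4.3219 = 120.085 ms/bit.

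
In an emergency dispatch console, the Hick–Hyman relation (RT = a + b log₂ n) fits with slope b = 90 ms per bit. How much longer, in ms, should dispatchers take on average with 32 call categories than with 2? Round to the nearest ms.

360 ms

Only the slope matters, since a is common to both: ΔRT = b·log₂(n₂/n₁).
log₂(32) − log₂(2) = log₂(32/2) = log₂(16) = 4.
ΔRT = 90 × 4.0000 = 360.000 ms.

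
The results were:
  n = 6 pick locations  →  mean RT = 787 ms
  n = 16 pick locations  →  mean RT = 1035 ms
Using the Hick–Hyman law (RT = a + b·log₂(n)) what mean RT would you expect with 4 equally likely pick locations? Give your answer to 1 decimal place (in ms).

684.5 ms

With log₂ n on the abscissa the relation is linear; from the two conditions:
  b = (1035 − 787) / (log₂ 16 − log₂ 6) = 248 / (4 − 2.5850) = 175.260 ms/bit
  a = 787 − 175.260 × 2.5850 = 333.959 ms
Then RT(4) = 333.959 + 175.260 × log₂ 4 = 333.959 + 175.260 × 2 ≈ 684.479 ms.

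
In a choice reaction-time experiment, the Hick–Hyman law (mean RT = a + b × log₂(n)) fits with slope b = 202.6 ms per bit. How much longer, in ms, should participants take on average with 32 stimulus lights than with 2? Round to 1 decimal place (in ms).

810.4 ms

ΔRT = (a + b log₂ n₂) − (a + b log₂ n₁) = b·(log₂ n₂ − log₂ n₁).
log₂(32) − log₂(2) = log₂(32/2) = log₂(16) = 4.
ΔRT = 202.6 × 4.0000 = 810.400 ms.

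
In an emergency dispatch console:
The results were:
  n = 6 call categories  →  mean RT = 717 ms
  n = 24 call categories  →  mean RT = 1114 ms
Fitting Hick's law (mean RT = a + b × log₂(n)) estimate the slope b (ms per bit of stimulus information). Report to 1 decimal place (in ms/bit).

198.5 ms/bit

The slope on a log₂ axis is (1114 − 717) / (4.5850 − 2.5850) = 198.500 ms/bit.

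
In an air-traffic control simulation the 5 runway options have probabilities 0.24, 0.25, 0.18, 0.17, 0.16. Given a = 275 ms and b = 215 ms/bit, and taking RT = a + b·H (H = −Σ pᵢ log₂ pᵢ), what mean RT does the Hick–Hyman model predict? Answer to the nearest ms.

H = 0.24·log₂(1/0.24) + 0.25·log₂(1/0.25) + 0.18·log₂(1/0.18) + 0.17·log₂(1/0.17) + 0.16·log₂(1/0.16) = 2.2970 bits.
RT = 275 + 215 × 2.2970 = 768.86 ms.

769 ms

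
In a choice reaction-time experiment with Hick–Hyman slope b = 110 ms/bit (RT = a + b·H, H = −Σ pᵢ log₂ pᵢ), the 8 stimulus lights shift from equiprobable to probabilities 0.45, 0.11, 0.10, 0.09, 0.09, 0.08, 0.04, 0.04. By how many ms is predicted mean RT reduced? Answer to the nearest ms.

56 ms

The RT saving is b·ΔH. Equiprobable H₀ = log₂(8) = 3.0000 bits; with the given probabilities H = 2.4892 bits.
b·(H₀ − H) = 110 × (3.0000 − 2.4892) = 56.19 ms.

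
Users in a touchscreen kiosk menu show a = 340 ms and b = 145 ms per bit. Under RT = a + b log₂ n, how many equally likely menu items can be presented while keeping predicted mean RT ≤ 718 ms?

Set 340 + 145·log₂ n ≤ 718 → log₂ n ≤ (718 − 340)/145 = 2.6069.
So n ≤ 2^2.6069 = 6.092; the largest integer n is 6.

6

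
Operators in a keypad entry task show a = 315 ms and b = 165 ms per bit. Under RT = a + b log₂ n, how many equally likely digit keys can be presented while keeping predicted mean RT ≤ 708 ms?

Information budget: (708 − 315)/165 = 2.3818 bits, so n ≤ 2^2.3818 = 5.212 → at most 5.

5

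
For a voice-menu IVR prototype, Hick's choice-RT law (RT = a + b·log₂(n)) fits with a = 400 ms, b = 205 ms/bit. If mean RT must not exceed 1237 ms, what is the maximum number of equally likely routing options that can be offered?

16

Information budget: (1237 − 400)/205 = 4.0829 bits, so n ≤ 2^4.0829 = 16.947 → at most 16.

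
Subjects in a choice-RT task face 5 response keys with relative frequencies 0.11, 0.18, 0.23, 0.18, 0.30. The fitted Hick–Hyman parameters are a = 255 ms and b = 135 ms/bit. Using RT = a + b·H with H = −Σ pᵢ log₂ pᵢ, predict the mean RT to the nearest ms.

559 ms

H = 0.11·log₂(1/0.11) + 0.18·log₂(1/0.18) + 0.23·log₂(1/0.23) + 0.18·log₂(1/0.18) + 0.30·log₂(1/0.30) = 2.2497 bits.
RT = 255 + 135 × 2.2497 = 558.70 ms.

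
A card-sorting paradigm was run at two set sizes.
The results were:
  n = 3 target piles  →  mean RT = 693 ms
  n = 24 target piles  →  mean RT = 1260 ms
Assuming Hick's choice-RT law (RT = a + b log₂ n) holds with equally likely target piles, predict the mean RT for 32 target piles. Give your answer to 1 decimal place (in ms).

Fit slope and intercept:
  b = (1260 − 693) / (log₂ 24 − log₂ 3) = 567 / (4.5850 − 1.5850) = 189.000 ms/bit
  a = 693 − 189.000 × 1.5850 = 393.442 ms
Then RT(32) = 393.442 + 189.000 × log₂ 32 = 393.442 + 189.000 × 5 ≈ 1338.442 ms.

1338.4 ms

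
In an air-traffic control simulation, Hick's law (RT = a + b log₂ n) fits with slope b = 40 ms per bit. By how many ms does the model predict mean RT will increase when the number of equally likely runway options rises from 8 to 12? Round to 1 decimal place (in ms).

ΔRT = (a + b log₂ n₂) − (a + b log₂ n₁) = b·(log₂ n₂ − log₂ n₁).
log₂(12) − log₂(8) = 3.5850 − 3 = 0.5850.
ΔRT = 40 × 0.5850 = 23.399 ms.

23.4 ms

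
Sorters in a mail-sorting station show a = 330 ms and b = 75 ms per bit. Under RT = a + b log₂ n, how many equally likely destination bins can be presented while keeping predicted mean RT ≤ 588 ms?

10

Set 330 + 75·log₂ n ≤ 588 → log₂ n ≤ (588 − 330)/75 = 3.4400.
So n ≤ 2^3.4400 = 10.853; the largest integer n is 10.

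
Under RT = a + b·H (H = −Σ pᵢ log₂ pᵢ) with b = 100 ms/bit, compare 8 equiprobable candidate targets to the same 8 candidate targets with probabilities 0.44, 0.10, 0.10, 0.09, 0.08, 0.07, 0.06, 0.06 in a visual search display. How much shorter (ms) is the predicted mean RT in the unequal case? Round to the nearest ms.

45 ms

Equiprobable entropy H₀ = log₂ 8 = 3.0000 bits.
Skewed entropy H = −Σ pᵢ log₂ pᵢ = 2.5453 bits.
ΔRT = b·(H₀ − H) = 100 × 0.4547 = 45.47 ms.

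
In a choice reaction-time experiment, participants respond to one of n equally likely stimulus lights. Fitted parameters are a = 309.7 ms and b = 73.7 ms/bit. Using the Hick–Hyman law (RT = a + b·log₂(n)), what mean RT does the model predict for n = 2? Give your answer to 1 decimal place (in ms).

log₂(2) = 1 bits, so RT = 309.7 + 73.7 × 1 ≈ 383.400 ms.

383.4 ms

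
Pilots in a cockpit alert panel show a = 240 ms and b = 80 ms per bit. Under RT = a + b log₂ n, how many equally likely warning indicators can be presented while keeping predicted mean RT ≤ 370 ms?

3

Information budget: (370 − 240)/80 = 1.6250 bits, so n ≤ 2^1.6250 = 3.084 → at most 3.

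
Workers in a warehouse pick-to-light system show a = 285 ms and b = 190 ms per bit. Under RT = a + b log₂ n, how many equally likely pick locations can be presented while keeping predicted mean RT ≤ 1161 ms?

Information budget: (1161 − 285)/190 = 4.6105 bits, so n ≤ 2^4.6105 = 24.429 → at most 24.

24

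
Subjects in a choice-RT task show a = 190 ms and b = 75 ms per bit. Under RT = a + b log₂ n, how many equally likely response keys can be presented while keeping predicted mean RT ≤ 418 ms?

Information budget: (418 − 190)/75 = 3.0400 bits, so n ≤ 2^3.0400 = 8.225 → at most 8.

8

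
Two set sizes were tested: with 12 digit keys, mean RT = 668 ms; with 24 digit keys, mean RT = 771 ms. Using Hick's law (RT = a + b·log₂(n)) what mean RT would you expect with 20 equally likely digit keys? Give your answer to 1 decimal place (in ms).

743.9 ms

Solve the two-equation system in a and b:
  b = (771 − 668) / (log₂ 24 − log₂ 12) = 103 / (4.5850 − 3.5850) = 103.000 ms/bit
  a = 668 − 103.000 × 3.5850 = 298.749 ms
Then RT(20) = 298.749 + 103.000 × log₂ 20 = 298.749 + 103.000 × 4.3219 ≈ 743.907 ms.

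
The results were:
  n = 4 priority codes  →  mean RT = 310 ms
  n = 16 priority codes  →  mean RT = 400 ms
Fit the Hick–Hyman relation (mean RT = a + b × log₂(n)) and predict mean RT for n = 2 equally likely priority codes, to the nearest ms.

265 ms

Fit slope and intercept:
  b = (400 − 310) / (log₂ 16 − log₂ 4) = 90 / (4 − 2) = 45 ms/bit
  a = 310 − 45 × 2 = 220 ms
Then RT(2) = 220 + 45 × log₂ 2 = 220 + 45 × 1 ≈ 265.000 ms.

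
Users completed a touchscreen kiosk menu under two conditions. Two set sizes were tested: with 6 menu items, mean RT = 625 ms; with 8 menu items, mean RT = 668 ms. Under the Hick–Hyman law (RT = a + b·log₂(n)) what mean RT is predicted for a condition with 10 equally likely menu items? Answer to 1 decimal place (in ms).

RT is linear in log₂ n, so two points fix the line:
  b = (668 − 625) / (log₂ 8 − log₂ 6) = 43 / (3 − 2.5850) = 103.605 ms/bit
  a = 625 − 103.605 × 2.5850 = 357.185 ms
Then RT(10) = 357.185 + 103.605 × log₂ 10 = 357.185 + 103.605 × 3.3219 ≈ 701.353 ms.

701.4 ms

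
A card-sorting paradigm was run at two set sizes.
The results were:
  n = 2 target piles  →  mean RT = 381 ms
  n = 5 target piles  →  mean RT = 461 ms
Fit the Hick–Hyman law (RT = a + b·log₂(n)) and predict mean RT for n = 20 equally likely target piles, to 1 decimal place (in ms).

582.0 ms

With log₂ n on the abscissa the relation is linear; from the two conditions:
  b = (461 − 381) / (log₂ 5 − log₂ 2) = 80 / (2.3219 − 1) = 60.518 ms/bit
  a = 381 − 60.518 × 1 = 320.482 ms
Then RT(20) = 320.482 + 60.518 × log₂ 20 = 320.482 + 60.518 × 4.3219 ≈ 582.035 ms.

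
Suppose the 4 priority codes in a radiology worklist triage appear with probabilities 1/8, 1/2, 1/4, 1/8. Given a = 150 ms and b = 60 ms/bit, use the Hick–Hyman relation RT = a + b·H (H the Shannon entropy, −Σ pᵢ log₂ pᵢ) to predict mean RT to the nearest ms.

255 ms

Each term −pᵢ log₂ pᵢ: 0.125·3 + 0.5·1 + 0.25·2 + 0.125·3; summed, H = 1.750 bits.
Mean RT = a + bH = 150 + 60·1.750 = 255.00 ms.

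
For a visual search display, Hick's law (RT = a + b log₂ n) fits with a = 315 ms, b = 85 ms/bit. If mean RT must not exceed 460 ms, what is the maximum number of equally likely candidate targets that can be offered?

3

Set 315 + 85·log₂ n ≤ 460 → log₂ n ≤ (460 − 315)/85 = 1.7059.
So n ≤ 2^1.7059 = 3.262; the largest integer n is 3.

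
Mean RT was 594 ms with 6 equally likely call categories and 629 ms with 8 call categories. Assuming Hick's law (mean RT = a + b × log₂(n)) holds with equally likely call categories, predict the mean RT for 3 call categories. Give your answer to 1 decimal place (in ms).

509.7 ms

With log₂ n on the abscissa the relation is linear; from the two conditions:
  b = (629 − 594) / (log₂ 8 − log₂ 6) = 35 / (3 − 2.5850) = 84.330 ms/bit
  a = 594 − 84.330 × 2.5850 = 376.011 ms
Then RT(3) = 376.011 + 84.330 × log₂ 3 = 376.011 + 84.330 × 1.5850 ≈ 509.670 ms.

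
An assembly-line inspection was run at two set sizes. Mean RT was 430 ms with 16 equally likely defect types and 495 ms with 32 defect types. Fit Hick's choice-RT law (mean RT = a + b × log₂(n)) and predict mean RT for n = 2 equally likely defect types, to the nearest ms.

Solve the two-equation system in a and b:
  b = (495 − 430) / (log₂ 32 − log₂ 16) = 65 / (5 − 4) = 65 ms/bit
  a = 430 − 65 × 4 = 170 ms
Then RT(2) = 170 + 65 × log₂ 2 = 170 + 65 × 1 ≈ 235.000 ms.

235 ms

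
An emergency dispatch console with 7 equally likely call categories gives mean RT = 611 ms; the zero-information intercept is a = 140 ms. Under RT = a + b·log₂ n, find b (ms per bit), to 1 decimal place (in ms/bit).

log₂(7) = 2.8074 bits.
b = (RT − a)/log₂ n = (611 − 140) / 2.8074 = 167.774 ms/bit.

167.8 ms/bit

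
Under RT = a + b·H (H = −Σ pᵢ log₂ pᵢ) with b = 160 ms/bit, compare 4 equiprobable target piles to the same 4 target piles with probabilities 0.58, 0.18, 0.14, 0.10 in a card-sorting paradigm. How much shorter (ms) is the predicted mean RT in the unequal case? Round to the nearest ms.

59 ms

The RT saving is b·ΔH. Equiprobable H₀ = log₂(4) = 2.0000 bits; with the given probabilities H = 1.6304 bits.
b·(H₀ − H) = 160 × (2.0000 − 1.6304) = 59.13 ms.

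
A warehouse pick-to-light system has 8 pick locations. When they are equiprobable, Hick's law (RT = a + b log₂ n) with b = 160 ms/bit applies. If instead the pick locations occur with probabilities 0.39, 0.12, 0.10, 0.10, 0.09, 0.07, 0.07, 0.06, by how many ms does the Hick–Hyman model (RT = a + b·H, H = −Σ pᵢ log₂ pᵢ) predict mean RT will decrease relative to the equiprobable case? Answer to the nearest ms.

55 ms

The RT saving is b·ΔH. Equiprobable H₀ = log₂(8) = 3.0000 bits; with the given probabilities H = 2.6545 bits.
b·(H₀ − H) = 160 × (3.0000 − 2.6545) = 55.27 ms.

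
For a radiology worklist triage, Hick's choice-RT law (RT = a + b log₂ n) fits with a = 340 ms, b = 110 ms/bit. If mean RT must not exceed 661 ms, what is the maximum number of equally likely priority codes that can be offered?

Information budget: (661 − 340)/110 = 2.9182 bits, so n ≤ 2^2.9182 = 7.559 → at most 7.

7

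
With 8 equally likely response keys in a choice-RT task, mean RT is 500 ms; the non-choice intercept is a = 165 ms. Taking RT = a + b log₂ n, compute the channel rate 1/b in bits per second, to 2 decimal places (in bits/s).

b = (500 − 165)/log₂ 8 = 335/3 = 111.667 ms per bit = 0.11167 s/bit; the reciprocal is 8.955 bits/s.

8.96 bits/s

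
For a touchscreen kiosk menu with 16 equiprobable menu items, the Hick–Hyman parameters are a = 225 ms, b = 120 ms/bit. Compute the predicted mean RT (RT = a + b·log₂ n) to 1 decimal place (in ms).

log₂(16) = 4 bits, so RT = 225 + 120 × 4 ≈ 705.000 ms.

705.0 ms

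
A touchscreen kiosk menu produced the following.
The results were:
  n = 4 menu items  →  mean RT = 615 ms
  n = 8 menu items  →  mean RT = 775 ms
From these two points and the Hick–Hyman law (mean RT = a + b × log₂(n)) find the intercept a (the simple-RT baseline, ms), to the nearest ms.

295 ms

The slope on a log₂ axis is (775 − 615) / (3 − 2) = 160 ms/bit.
Intercept: a = 615 − 160·log₂(4) = 295.000 ms.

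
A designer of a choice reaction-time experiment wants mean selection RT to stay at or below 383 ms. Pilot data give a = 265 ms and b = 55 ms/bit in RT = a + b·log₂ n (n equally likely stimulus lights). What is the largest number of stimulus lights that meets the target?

55·log₂ n ≤ 383 − 265 = 118, giving log₂ n ≤ 2.1455 and n ≤ 4.424. The largest whole number is 4.

4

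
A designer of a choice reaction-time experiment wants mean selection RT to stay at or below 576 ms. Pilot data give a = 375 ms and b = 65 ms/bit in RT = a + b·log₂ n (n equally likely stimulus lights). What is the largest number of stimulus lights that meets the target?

65·log₂ n ≤ 576 − 375 = 201, giving log₂ n ≤ 3.0923 and n ≤ 8.529. The largest whole number is 8.

8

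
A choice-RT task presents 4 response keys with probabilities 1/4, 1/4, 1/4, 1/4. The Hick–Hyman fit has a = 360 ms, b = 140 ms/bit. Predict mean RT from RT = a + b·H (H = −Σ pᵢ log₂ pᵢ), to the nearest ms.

640 ms

H = −Σ pᵢ log₂ pᵢ = 0.25·2 + 0.25·2 + 0.25·2 + 0.25·2 = 2.000 bits.
RT = 360 + 140 × 2.000 = 640.00 ms.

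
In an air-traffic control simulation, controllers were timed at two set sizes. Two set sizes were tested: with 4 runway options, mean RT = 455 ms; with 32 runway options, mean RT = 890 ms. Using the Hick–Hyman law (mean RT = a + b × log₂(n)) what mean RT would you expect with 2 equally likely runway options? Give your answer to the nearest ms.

310 ms

With log₂ n on the abscissa the relation is linear; from the two conditions:
  b = (890 − 455) / (log₂ 32 − log₂ 4) = 435 / (5 − 2) = 145 ms/bit
  a = 455 − 145 × 2 = 165 ms
Then RT(2) = 165 + 145 × log₂ 2 = 165 + 145 × 1 ≈ 310.000 ms.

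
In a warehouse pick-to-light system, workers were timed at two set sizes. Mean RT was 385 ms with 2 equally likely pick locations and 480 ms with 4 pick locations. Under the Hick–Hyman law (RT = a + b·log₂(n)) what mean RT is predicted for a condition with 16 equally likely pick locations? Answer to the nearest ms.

With log₂ n on the abscissa the relation is linear; from the two conditions:
  b = (480 − 385) / (log₂ 4 − log₂ 2) = 95 / (2 − 1) = 95 ms/bit
  a = 385 − 95 × 1 = 290 ms
Then RT(16) = 290 + 95 × log₂ 16 = 290 + 95 × 4 ≈ 670.000 ms.

670 ms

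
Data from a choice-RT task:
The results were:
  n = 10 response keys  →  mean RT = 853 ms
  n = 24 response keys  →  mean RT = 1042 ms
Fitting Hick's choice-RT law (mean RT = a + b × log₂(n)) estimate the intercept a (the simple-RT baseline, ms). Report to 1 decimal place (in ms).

355.9 ms

Slope: b = (1042 − 853) / (log₂ 24 − log₂ 10) = 189/1.2630 = 149.640 ms/bit.
a = RT₁ − b·log₂ n₁ = 853 − 149.640 × 3.3219 = 355.908 ms.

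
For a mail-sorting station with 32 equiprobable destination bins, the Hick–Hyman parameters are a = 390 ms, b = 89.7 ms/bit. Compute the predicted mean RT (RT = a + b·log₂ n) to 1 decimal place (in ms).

log₂(32) = 5 bits, so RT = 390 + 89.7 × 5 ≈ 838.500 ms.

838.5 ms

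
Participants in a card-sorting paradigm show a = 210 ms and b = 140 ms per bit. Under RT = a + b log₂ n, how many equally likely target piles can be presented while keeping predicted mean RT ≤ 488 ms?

140·log₂ n ≤ 488 − 210 = 278, giving log₂ n ≤ 1.9857 and n ≤ 3.961. The largest whole number is 3.

3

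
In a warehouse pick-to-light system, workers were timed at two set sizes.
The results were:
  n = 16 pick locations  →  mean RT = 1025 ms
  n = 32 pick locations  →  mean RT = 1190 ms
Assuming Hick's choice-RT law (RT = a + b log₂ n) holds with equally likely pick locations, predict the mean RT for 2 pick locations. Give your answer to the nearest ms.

RT is linear in log₂ n, so two points fix the line:
  b = (1190 − 1025) / (log₂ 32 − log₂ 16) = 165 / (5 − 4) = 165 ms/bit
  a = 1025 − 165 × 4 = 365 ms
Then RT(2) = 365 + 165 × log₂ 2 = 365 + 165 × 1 ≈ 530.000 ms.

530 ms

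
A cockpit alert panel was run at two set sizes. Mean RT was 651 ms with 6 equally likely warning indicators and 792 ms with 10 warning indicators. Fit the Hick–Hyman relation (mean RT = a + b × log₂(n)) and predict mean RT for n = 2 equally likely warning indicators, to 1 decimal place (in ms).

RT is linear in log₂ n, so two points fix the line:
  b = (792 − 651) / (log₂ 10 − log₂ 6) = 141 / (3.3219 − 2.5850) = 191.325 ms/bit
  a = 651 − 191.325 × 2.5850 = 156.432 ms
Then RT(2) = 156.432 + 191.325 × log₂ 2 = 156.432 + 191.325 × 1 ≈ 347.757 ms.

347.8 ms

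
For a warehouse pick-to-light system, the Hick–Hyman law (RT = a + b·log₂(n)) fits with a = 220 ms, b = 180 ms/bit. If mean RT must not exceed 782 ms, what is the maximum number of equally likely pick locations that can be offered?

Set 220 + 180·log₂ n ≤ 782 → log₂ n ≤ (782 − 220)/180 = 3.1222.
So n ≤ 2^3.1222 = 8.707; the largest integer n is 8.

8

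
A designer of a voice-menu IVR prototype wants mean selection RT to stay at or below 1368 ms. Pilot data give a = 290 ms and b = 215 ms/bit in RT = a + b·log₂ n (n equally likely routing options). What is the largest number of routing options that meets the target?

215·log₂ n ≤ 1368 − 290 = 1078, giving log₂ n ≤ 5.0140 and n ≤ 32.311. The largest whole number is 32.

32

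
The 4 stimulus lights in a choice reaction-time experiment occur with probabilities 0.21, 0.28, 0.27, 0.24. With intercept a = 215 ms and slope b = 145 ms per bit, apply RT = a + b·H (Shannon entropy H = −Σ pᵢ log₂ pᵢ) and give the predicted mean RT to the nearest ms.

504 ms

Entropy contributions −pᵢ log₂ pᵢ: 0.4728, 0.5142, 0.5100, 0.4941; sum H = 1.9912 bits.
RT = a + bH = 215 + 145·1.9912 = 503.72 ms.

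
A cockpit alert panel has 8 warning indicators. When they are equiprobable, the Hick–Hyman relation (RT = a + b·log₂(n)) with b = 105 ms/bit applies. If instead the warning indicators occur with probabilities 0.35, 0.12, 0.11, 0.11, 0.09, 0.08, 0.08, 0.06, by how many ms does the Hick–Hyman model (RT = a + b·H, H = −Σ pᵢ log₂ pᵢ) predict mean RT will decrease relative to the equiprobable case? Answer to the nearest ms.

Equiprobable entropy H₀ = log₂ 8 = 3.0000 bits.
Skewed entropy H = −Σ pᵢ log₂ pᵢ = 2.7369 bits.
ΔRT = b·(H₀ − H) = 105 × 0.2631 = 27.62 ms.

28 ms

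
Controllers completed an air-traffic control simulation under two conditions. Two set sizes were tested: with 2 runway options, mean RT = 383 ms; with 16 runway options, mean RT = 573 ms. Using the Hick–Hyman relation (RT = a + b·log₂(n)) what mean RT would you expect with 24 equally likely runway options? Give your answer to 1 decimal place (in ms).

Solve the two-equation system in a and b:
  b = (573 − 383) / (log₂ 16 − log₂ 2) = 190 / (4 − 1) = 63.333 ms/bit
  a = 383 − 63.333 × 1 = 319.667 ms
Then RT(24) = 319.667 + 63.333 × log₂ 24 = 319.667 + 63.333 × 4.5850 ≈ 610.048 ms.

610.0 ms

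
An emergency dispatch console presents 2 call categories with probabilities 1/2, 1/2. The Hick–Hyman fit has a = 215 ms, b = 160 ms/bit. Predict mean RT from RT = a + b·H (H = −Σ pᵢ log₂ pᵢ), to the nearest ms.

375 ms

Each term −pᵢ log₂ pᵢ: 0.5·1 + 0.5·1; summed, H = 1.000 bits.
Mean RT = a + bH = 215 + 160·1.000 = 375.00 ms.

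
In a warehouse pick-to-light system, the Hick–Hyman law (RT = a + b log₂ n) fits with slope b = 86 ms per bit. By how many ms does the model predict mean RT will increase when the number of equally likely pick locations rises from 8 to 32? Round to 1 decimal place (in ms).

172.0 ms

Only the slope matters, since a is common to both: ΔRT = b·log₂(n₂/n₁).
log₂(32) − log₂(8) = log₂(32/8) = log₂(4) = 2.
ΔRT = 86 × 2.0000 = 172.000 ms.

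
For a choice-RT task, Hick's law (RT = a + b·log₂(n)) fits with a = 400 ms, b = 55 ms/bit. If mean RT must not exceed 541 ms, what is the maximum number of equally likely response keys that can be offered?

Set 400 + 55·log₂ n ≤ 541 → log₂ n ≤ (541 − 400)/55 = 2.5636.
So n ≤ 2^2.5636 = 5.912; the largest integer n is 5.

5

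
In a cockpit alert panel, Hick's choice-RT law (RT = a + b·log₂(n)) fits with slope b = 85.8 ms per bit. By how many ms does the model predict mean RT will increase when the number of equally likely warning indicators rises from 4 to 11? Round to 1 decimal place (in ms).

Only the slope matters, since a is common to both: ΔRT = b·log₂(n₂/n₁).
log₂(11) − log₂(4) = 3.4594 − 2 = 1.4594.
ΔRT = 85.8 × 1.4594 = 125.219 ms.

125.2 ms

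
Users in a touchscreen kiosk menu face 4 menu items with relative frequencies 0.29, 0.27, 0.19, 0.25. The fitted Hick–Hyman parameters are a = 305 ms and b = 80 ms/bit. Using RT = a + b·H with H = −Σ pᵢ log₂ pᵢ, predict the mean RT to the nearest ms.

Entropy contributions −pᵢ log₂ pᵢ: 0.5179, 0.5100, 0.4552, 0.5000; sum H = 1.9832 bits.
RT = a + bH = 305 + 80·1.9832 = 463.65 ms.

464 ms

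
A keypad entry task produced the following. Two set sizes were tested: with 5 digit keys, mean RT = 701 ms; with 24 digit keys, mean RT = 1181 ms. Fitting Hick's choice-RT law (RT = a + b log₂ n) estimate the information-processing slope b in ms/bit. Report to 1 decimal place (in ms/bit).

The slope on a log₂ axis is (1181 − 701) / (4.5850 − 2.3219) = 212.105 ms/bit.

212.1 ms/bit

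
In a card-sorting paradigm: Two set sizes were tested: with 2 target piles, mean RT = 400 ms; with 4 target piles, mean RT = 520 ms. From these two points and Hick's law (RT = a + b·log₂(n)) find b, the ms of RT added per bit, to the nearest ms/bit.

b = (RT₂ − RT₁)/(log₂ n₂ − log₂ n₁) = (520 − 400)/(2 − 1) = 120 ms/bit.

120 ms/bit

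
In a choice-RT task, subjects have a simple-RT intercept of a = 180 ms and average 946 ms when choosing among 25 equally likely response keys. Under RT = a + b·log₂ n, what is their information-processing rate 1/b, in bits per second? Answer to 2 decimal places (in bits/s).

b = (946 − 180)/log₂ 25 = 766/4.6439 = 164.949 ms per bit = 0.16495 s/bit; the reciprocal is 6.062 bits/s.

6.06 bits/s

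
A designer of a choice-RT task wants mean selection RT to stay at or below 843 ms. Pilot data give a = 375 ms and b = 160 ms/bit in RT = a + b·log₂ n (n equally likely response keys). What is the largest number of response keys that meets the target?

Set 375 + 160·log₂ n ≤ 843 → log₂ n ≤ (843 − 375)/160 = 2.9250.
So n ≤ 2^2.9250 = 7.595; the largest integer n is 7.

7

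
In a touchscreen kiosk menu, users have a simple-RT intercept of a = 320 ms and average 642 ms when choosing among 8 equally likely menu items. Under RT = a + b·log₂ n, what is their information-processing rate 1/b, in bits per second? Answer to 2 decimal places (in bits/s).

b = (642 − 320)/log₂ 8 = 322/3 = 107.333 ms per bit = 0.10733 s/bit; the reciprocal is 9.317 bits/s.

9.32 bits/s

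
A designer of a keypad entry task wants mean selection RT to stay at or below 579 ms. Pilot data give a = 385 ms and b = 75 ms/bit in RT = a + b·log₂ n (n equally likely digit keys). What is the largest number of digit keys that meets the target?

Set 385 + 75·log₂ n ≤ 579 → log₂ n ≤ (579 − 385)/75 = 2.5867.
So n ≤ 2^2.5867 = 6.007; the largest integer n is 6.

6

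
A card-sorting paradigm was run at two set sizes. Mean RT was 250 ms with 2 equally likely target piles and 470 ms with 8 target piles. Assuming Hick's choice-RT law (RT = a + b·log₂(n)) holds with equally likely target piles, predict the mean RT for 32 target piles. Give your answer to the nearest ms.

690 ms

RT is linear in log₂ n, so two points fix the line:
  b = (470 − 250) / (log₂ 8 − log₂ 2) = 220 / (3 − 1) = 110 ms/bit
  a = 250 − 110 × 1 = 140 ms
Then RT(32) = 140 + 110 × log₂ 32 = 140 + 110 × 5 ≈ 690.000 ms.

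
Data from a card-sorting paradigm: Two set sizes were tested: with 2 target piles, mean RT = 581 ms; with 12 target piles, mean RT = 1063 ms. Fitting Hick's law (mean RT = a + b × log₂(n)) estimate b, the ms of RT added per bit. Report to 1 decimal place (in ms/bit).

Slope: b = (1063 − 581) / (log₂ 12 − log₂ 2) = 482/2.5850 = 186.463 ms/bit.

186.5 ms/bit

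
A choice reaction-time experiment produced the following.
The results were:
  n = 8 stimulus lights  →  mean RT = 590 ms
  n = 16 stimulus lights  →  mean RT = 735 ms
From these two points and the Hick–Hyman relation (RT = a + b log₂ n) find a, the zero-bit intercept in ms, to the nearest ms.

Slope: b = (735 − 590) / (log₂ 16 − log₂ 8) = 145/1.0000 = 145 ms/bit.
Intercept: a = 590 − 145·log₂(8) = 155.000 ms.

155 ms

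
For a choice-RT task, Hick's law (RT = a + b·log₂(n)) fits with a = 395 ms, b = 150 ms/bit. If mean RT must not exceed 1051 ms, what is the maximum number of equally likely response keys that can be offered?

20

Information budget: (1051 − 395)/150 = 4.3733 bits, so n ≤ 2^4.3733 = 20.725 → at most 20.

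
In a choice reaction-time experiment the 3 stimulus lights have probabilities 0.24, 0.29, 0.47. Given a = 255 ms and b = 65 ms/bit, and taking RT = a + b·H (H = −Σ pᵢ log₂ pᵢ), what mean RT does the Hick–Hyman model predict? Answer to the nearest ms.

354 ms

Entropy contributions −pᵢ log₂ pᵢ: 0.4941, 0.5179, 0.5120; sum H = 1.5240 bits.
RT = a + bH = 255 + 65·1.5240 = 354.06 ms.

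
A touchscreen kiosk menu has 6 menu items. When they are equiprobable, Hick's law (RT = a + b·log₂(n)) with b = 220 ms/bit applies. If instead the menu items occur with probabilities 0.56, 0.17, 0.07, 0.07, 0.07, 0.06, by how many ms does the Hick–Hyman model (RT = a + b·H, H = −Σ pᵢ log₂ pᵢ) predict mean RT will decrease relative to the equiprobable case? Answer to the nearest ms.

The RT saving is b·ΔH. Equiprobable H₀ = log₂(6) = 2.5850 bits; with the given probabilities H = 1.9522 bits.
b·(H₀ − H) = 220 × (2.5850 − 1.9522) = 139.20 ms.

139 ms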